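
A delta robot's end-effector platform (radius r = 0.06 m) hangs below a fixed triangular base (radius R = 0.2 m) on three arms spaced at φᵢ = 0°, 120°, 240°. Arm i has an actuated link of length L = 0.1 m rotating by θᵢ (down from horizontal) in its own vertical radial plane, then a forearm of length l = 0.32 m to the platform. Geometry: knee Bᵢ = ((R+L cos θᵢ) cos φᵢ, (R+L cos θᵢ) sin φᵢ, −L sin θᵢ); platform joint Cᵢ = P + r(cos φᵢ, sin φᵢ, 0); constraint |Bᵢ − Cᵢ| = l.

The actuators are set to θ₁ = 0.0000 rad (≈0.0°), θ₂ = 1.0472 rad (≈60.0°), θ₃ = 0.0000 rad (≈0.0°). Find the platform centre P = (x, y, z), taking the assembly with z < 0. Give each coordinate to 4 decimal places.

centre 1 = (0.2400·cos0.0°, 0.2400·sin0.0°, 0.0000) = (0.2400, 0.0000, 0.0000)
arm 2 at φ=120.0°: e+L cos θ2 = 0.1900;  centre 2 = (-0.0950, 0.1645, -0.0866)
centre 3 = (0.2400·cos240.0°, 0.2400·sin240.0°, 0.0000) = (-0.1200, -0.2078, 0.0000)
subtract pairs → two planes through P
linear system: -0.6700x+0.3291y = -0.0140−-0.1732z; -0.7200x+-0.4157y = 0.0000−0.0000z
Cramer: x(z) = 0.0113-0.1397z;  y(z) = -0.0196+0.2419z
quadratic in z: (1.0780)z²+(0.0544)z+(-0.0497)=0, √Δ=0.4662 → z ∈ {-0.2415, 0.1910}; z = -0.2415 (taking z<0)
x = 0.0450, y = -0.0780

(0.0450, -0.0780, -0.2415)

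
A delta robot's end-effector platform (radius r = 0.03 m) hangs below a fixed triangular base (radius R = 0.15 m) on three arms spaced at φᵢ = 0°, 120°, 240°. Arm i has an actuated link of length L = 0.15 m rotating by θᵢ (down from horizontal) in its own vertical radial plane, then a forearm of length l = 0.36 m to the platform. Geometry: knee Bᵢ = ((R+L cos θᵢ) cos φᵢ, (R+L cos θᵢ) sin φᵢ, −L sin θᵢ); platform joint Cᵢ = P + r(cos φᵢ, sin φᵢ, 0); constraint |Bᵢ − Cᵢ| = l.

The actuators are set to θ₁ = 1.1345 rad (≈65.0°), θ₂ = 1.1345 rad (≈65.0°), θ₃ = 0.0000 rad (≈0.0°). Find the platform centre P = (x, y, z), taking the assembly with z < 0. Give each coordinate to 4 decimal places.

(-0.0786, -0.1362, -0.3419)

φ1=0.0°: virtual centre (0.1834, 0.0000, -0.1359), radius l
O2 = (0.1834·cos120.0°, 0.1834·sin120.0°, -0.1359) = (-0.0917, 0.1588, -0.1359)
arm 3 at φ=240.0°: ρ3 = 0.2700;  O3 = (-0.1350, -0.2338, 0.0000)
subtract pairs → two planes through P
linear system: -0.5502x+0.3176y = 0.0000−0.0000z; -0.6368x+-0.4677y = 0.0208−0.2719z
Cramer: x(z) = -0.0144+0.1879z;  y(z) = -0.0249+0.3255z
sphere 1 gives Az²+Bz+C=0 with A=1.1413, B=0.1814, C=-0.0714;  B²−4AC=0.3588;  roots -0.3419, 0.1830;  negative root z = -0.3419
x = -0.0786, y = -0.1362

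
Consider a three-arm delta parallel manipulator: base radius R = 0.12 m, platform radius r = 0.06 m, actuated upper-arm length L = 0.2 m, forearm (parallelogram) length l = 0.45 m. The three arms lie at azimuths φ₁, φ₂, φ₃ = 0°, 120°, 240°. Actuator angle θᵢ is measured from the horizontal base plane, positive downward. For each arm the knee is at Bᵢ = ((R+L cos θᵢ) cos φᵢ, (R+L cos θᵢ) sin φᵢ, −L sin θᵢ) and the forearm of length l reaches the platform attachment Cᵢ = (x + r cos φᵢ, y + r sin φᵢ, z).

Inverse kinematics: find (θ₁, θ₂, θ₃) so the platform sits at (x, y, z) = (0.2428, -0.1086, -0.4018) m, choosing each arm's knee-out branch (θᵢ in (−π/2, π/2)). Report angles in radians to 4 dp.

φ1=0.0° → target in arm frame (0.2428, -0.1086)
  A cos θ + B sin θ = C:  -0.1828·cos θ + -0.4018·sin θ = -0.1104
  √(A²+B²)=0.4414;  θ1 = -1.9978+1.8235 ≈ -0.1742
rotate P by −φ2: (-0.2155, -0.1560, -0.4018)
  A cos θ + B sin θ = C:  0.2755·cos θ + -0.4018·sin θ = -0.2479
  θ2 = atan2(B,A) + arccos(C/0.4872) = 1.1347
rotate P by −φ3: (-0.0273, 0.2646, -0.4018)
  A cos θ + B sin θ = C:  0.0873·cos θ + -0.4018·sin θ = -0.1914
  θ3 = atan2(B,A) + arccos(C/0.4112) = 0.6983

θ₁ = -0.1742, θ₂ = 1.1347, θ₃ = 0.6983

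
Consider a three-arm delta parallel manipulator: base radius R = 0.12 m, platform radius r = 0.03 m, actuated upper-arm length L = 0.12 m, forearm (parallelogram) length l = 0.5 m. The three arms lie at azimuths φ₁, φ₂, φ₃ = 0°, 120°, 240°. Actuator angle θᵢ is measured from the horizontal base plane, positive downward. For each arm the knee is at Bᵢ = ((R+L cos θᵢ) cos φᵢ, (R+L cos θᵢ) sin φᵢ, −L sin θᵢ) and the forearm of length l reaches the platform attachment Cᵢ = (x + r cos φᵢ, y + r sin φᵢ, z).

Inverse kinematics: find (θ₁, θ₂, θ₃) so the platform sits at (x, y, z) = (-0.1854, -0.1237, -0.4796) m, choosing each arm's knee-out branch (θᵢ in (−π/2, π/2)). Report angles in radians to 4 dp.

θ₁ = 1.2218, θ₂ = 0.6981, θ₃ = -0.0873

rotate P by −φ1: (-0.1854, -0.1237, -0.4796)
  A cos θ + B sin θ = C:  0.2754·cos θ + -0.4796·sin θ = -0.3565
  γ=atan2(-0.4796,0.2754)=-1.0495;  ψ=arccos(-0.6446)=2.2713;  θ1=γ+ψ≈1.2218
φ2=120.0° → target in arm frame (-0.0144, 0.2224)
  e−x'=0.1044;  (l²−L²−(e−x')²−y'²−z²)/2L = -0.2283
  √(A²+B²)=0.4908;  θ2 = -1.3564+2.0545 ≈ 0.6981
arm 3 (φ=240.0°): x'=0.1998, y'=-0.0987
  A cos θ + B sin θ = C:  -0.1098·cos θ + -0.4796·sin θ = -0.0676
  γ=atan2(-0.4796,-0.1098)=-1.7959;  ψ=arccos(-0.1374)=1.7086;  θ3=γ+ψ≈-0.0873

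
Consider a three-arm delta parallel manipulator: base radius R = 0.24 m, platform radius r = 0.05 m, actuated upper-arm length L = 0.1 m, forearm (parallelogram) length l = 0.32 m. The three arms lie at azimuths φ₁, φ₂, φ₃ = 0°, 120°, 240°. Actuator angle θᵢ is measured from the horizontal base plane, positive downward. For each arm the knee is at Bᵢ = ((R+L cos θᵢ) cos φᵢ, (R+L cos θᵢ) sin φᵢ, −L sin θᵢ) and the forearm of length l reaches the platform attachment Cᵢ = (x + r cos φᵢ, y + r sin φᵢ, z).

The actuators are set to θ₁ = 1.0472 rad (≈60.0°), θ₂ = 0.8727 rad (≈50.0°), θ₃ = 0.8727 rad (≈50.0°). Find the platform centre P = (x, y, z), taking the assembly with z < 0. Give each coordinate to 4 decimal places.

(-0.0150, 0.0000, -0.2799)

S1 = (0.2400·cos0.0°, 0.2400·sin0.0°, -0.0866) = (0.2400, 0.0000, -0.0866)
S2 = (0.2543·cos120.0°, 0.2543·sin120.0°, -0.0766) = (-0.1271, 0.2202, -0.0766)
φ3=240.0°: virtual centre (-0.1271, -0.2202, -0.0766), radius l
eliminate P² terms by subtracting sphere 1 from 2 and 3
plane₁₂: -0.7343x+0.4404y+0.0200z = 0.0054
det = 0.6468;  x = -0.0074+0.0272z,  y = 0.0000+0.0000z
sphere 1 gives Az²+Bz+C=0 with A=1.0007, B=0.1597, C=-0.0337;  B²−4AC=0.1604;  roots -0.2799, 0.1203;  negative root z = -0.2799
x = -0.0150, y = 0.0000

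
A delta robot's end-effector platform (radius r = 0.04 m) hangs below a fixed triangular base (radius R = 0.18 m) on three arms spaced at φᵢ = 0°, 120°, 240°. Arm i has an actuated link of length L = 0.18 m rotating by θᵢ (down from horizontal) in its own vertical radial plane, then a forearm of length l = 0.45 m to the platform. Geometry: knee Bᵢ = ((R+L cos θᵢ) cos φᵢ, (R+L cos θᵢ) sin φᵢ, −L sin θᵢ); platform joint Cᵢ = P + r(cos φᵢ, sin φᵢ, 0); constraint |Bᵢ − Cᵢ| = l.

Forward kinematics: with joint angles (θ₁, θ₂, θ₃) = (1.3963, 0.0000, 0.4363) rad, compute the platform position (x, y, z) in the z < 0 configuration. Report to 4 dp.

φ1=0.0°: virtual centre (0.1713, 0.0000, -0.1773), radius l
φ2=120.0°: virtual centre (-0.1600, 0.2771, 0.0000), radius l
centre 3 = (0.3031·cos240.0°, 0.3031·sin240.0°, -0.0761) = (-0.1516, -0.2625, -0.0761)
|centre ₂|²−|centre ₁|² = 0.0416;  |centre ₃|²−|centre ₁|² = 0.0369
[-0.6625 0.5543 0.3545]·P = 0.0416;  [-0.6456 -0.5251 0.2024]·P = 0.0369
det = 0.7057;  x = -0.0600+0.4227z,  y = 0.0034+-0.1343z
sphere 1 gives Az²+Bz+C=0 with A=1.1968, B=0.1581, C=-0.1176;  B²−4AC=0.5879;  roots -0.3864, 0.2543;  negative root z = -0.3864
x = -0.2233, y = 0.0553

(-0.2233, 0.0553, -0.3864)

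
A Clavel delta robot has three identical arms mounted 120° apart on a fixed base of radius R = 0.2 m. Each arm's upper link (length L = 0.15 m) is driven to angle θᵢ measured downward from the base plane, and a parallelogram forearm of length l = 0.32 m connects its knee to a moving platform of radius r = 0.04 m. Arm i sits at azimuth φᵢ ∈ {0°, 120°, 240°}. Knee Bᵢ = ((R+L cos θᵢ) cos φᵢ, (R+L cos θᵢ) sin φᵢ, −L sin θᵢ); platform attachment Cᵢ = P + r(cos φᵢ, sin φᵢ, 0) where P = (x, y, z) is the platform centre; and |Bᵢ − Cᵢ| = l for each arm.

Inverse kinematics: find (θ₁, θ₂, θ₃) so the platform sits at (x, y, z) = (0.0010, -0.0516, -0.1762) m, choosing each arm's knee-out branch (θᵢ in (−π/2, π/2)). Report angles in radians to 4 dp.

θ₁ = 0.4361, θ₂ = 0.7856, θ₃ = 0.0003

φ1=0.0° → target in arm frame (0.0010, -0.0516)
  A=0.1590, B=-0.1762, C=(l²−L²−A²−y'²−z²)/(2L)=0.0697
  γ=atan2(-0.1762,0.1590)=-0.8367;  ψ=arccos(0.2937)=1.2727;  θ1=γ+ψ≈0.4361
arm 2 (φ=120.0°): x'=-0.0452, y'=0.0249
  e−x'=0.2052;  (l²−L²−(e−x')²−y'²−z²)/2L = 0.0204
  √(A²+B²)=0.2705;  θ2 = -0.7095+1.4952 ≈ 0.7856
φ3=240.0° → target in arm frame (0.0442, 0.0267)
  e−x'=0.1158;  (l²−L²−(e−x')²−y'²−z²)/2L = 0.1158
  θ3 = atan2(B,A) + arccos(C/0.2109) = 0.0003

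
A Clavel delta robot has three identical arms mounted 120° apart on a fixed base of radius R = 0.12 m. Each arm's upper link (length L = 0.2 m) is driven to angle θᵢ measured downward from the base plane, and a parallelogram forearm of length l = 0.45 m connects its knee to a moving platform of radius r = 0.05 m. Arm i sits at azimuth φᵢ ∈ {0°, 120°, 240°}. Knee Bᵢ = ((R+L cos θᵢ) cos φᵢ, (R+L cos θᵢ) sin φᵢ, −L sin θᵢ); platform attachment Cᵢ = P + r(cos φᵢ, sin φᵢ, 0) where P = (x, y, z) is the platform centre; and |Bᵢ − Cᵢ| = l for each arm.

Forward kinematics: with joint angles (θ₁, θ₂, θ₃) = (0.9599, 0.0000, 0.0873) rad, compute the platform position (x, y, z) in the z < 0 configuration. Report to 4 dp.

S1 = (0.1847·cos0.0°, 0.1847·sin0.0°, -0.1638) = (0.1847, 0.0000, -0.1638)
φ2=120.0°: virtual centre (-0.1350, 0.2338, 0.0000), radius l
S3 = (0.2692·cos240.0°, 0.2692·sin240.0°, -0.0174) = (-0.1346, -0.2332, -0.0174)
eliminate P² terms by subtracting sphere 1 from 2 and 3
linear system: -0.6394x+0.4677y = 0.0119−0.3277z; -0.6387x+-0.4663y = 0.0118−0.2928z
Cramer: x(z) = -0.0186+0.4854z;  y(z) = 0.0001-0.0369z
into |P−S₁|² = l²: 1.2370z² + 0.1303z + -0.1343 = 0;  Δ = 0.6816;  z = -0.3864 or 0.2811 → z<0 root = -0.3864
x = -0.2061, y = 0.0144

(-0.2061, 0.0144, -0.3864)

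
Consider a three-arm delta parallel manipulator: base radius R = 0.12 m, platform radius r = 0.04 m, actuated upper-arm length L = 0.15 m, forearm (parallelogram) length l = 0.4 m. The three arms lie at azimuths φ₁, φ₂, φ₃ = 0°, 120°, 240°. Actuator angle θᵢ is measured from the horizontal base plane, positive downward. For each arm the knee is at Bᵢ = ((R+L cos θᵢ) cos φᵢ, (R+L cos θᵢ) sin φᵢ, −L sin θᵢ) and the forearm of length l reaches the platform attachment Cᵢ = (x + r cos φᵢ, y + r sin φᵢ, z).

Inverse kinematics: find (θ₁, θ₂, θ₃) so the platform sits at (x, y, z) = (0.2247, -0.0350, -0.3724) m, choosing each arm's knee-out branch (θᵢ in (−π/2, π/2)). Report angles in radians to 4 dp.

φ1=0.0° → target in arm frame (0.2247, -0.0350)
  A cos θ + B sin θ = C:  -0.1447·cos θ + -0.3724·sin θ = -0.0778
  γ=atan2(-0.3724,-0.1447)=-1.9414;  ψ=arccos(-0.1948)=1.7668;  θ1=γ+ψ≈-0.1746
arm 2 (φ=120.0°): x'=-0.1427, y'=-0.1771
  A=0.2227, B=-0.3724, C=(l²−L²−A²−y'²−z²)/(2L)=-0.2737
  √(A²+B²)=0.4339;  θ2 = -1.0319+2.2535 ≈ 1.2216
rotate P by −φ3: (-0.0820, 0.2121, -0.3724)
  A=0.1620, B=-0.3724, C=(l²−L²−A²−y'²−z²)/(2L)=-0.2414
  γ=atan2(-0.3724,0.1620)=-1.1604;  ψ=arccos(-0.5944)=2.2073;  θ3=γ+ψ≈1.0470

θ₁ = -0.1746, θ₂ = 1.2216, θ₃ = 1.0470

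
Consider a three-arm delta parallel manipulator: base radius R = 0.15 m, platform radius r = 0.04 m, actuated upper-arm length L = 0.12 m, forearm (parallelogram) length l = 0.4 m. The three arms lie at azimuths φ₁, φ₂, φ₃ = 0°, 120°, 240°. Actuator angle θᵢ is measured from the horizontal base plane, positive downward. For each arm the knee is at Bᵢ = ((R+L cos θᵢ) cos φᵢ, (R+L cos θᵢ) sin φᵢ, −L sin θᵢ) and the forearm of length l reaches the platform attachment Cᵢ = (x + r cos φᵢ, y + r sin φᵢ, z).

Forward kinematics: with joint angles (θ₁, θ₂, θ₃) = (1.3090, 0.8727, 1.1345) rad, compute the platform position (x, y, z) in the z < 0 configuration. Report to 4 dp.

arm 1 at φ=0.0°: e+L cos θ1 = 0.1411;  S1 = (0.1411, 0.0000, -0.1159)
arm 2 at φ=120.0°: e+L cos θ2 = 0.1871;  S2 = (-0.0936, 0.1621, -0.0919)
S3 = (0.1607·cos240.0°, 0.1607·sin240.0°, -0.1088) = (-0.0804, -0.1392, -0.1088)
|S₂|²−|S₁|² = 0.0101;  |S₃|²−|S₁|² = 0.0043
[-0.4692 0.3241 0.0480]·P = 0.0101;  [-0.4428 -0.2784 0.0143]·P = 0.0043
Cramer: x(z) = -0.0154+0.0656z;  y(z) = 0.0090-0.0530z
into |P−S₁|² = l²: 1.0071z² + 0.2103z + -0.1220 = 0;  Δ = 0.5357;  z = -0.4678 or 0.2590 → z<0 root = -0.4678
x = -0.0461, y = 0.0338

(-0.0461, 0.0338, -0.4678)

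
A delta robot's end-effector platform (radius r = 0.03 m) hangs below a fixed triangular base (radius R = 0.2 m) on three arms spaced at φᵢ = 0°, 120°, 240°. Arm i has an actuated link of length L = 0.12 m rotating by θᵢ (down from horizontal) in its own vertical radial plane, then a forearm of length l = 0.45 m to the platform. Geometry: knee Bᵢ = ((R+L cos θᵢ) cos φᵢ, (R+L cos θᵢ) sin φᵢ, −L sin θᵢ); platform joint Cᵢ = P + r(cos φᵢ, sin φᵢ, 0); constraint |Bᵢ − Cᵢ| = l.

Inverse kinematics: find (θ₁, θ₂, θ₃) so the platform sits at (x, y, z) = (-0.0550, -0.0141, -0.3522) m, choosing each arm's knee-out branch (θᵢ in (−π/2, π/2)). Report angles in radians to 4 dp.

rotate P by −φ1: (-0.0550, -0.0141, -0.3522)
  A cos θ + B sin θ = C:  0.2250·cos θ + -0.3522·sin θ = 0.0551
  √(A²+B²)=0.4179;  θ1 = -1.0023+1.4385 ≈ 0.4362
φ2=120.0° → target in arm frame (0.0153, 0.0547)
  e−x'=0.1547;  (l²−L²−(e−x')²−y'²−z²)/2L = 0.1547
  θ2 = atan2(B,A) + arccos(C/0.3847) = 0.0000
rotate P by −φ3: (0.0397, -0.0406, -0.3522)
  A=0.1303, B=-0.3522, C=(l²−L²−A²−y'²−z²)/(2L)=0.1893
  √(A²+B²)=0.3755;  θ3 = -1.2165+1.0425 ≈ -0.1740

θ₁ = 0.4362, θ₂ = 0.0000, θ₃ = -0.1740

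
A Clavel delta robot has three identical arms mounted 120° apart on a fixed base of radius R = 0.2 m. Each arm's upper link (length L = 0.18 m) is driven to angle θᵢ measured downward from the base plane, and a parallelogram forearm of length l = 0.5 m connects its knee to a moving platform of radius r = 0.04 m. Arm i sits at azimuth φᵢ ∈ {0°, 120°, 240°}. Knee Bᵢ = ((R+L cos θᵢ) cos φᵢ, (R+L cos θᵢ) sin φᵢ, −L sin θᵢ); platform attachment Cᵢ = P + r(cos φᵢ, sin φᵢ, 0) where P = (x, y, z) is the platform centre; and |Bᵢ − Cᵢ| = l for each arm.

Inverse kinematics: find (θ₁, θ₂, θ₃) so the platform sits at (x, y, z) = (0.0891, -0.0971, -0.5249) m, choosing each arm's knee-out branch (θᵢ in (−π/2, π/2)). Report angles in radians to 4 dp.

rotate P by −φ1: (0.0891, -0.0971, -0.5249)
  A cos θ + B sin θ = C:  0.0709·cos θ + -0.5249·sin θ = -0.2010
  γ=atan2(-0.5249,0.0709)=-1.4365;  ψ=arccos(-0.3796)=1.9601;  θ1=γ+ψ≈0.5236
rotate P by −φ2: (-0.1286, -0.0286, -0.5249)
  e−x'=0.2886;  (l²−L²−(e−x')²−y'²−z²)/2L = -0.3946
  √(A²+B²)=0.5990;  θ2 = -1.0680+2.2899 ≈ 1.2219
φ3=240.0° → target in arm frame (0.0395, 0.1257)
  A=0.1205, B=-0.5249, C=(l²−L²−A²−y'²−z²)/(2L)=-0.2451
  √(A²+B²)=0.5385;  θ3 = -1.3452+2.0433 ≈ 0.6981

θ₁ = 0.5236, θ₂ = 1.2219, θ₃ = 0.6981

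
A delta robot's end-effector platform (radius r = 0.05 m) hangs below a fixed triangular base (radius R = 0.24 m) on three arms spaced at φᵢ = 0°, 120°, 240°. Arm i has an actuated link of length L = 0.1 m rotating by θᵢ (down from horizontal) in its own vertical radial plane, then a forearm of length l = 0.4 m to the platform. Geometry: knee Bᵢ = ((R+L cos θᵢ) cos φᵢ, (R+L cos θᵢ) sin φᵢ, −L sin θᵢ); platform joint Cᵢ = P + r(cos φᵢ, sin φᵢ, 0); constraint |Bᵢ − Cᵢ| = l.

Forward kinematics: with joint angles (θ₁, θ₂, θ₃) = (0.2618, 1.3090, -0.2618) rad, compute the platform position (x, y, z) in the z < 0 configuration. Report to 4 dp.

centre 1 = (0.2866·cos0.0°, 0.2866·sin0.0°, -0.0259) = (0.2866, 0.0000, -0.0259)
arm 2 at φ=120.0°: ρ2 = 0.2159;  centre 2 = (-0.1079, 0.1870, -0.0966)
φ3=240.0°: virtual centre (-0.1433, -0.2482, 0.0259), radius l
|centre ₂|²−|centre ₁|² = -0.0269;  |centre ₃|²−|centre ₁|² = 0.0000
linear system: -0.7891x+0.3739y = -0.0269−-0.1414z; -0.8598x+-0.4964y = 0.0000−0.1035z
det = 0.7132;  x = 0.0187+-0.0442z,  y = -0.0324+0.2850z
into |P−centre ₁|² = l²: 1.0832z² + 0.0570z + -0.0865 = 0;  Δ = 0.3781;  z = -0.3101 or 0.2575 → z<0 root = -0.3101
x = 0.0324, y = -0.1208

(0.0324, -0.1208, -0.3101)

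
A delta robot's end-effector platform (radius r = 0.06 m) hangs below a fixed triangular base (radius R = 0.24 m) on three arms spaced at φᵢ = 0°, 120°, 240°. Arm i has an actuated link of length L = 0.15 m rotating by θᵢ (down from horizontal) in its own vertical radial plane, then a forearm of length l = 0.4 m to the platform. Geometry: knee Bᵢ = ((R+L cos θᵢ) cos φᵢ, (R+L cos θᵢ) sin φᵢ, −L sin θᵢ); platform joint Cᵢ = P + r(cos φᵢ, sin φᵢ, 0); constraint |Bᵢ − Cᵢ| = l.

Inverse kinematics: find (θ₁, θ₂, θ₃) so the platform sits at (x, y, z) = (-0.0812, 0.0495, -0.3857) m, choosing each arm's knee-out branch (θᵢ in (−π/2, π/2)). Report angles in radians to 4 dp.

φ1=0.0° → target in arm frame (-0.0812, 0.0495)
  A cos θ + B sin θ = C:  0.2612·cos θ + -0.3857·sin θ = -0.2731
  γ=atan2(-0.3857,0.2612)=-0.9755;  ψ=arccos(-0.5863)=2.1973;  θ1=γ+ψ≈1.2218
rotate P by −φ2: (0.0835, 0.0456, -0.3857)
  e−x'=0.0965;  (l²−L²−(e−x')²−y'²−z²)/2L = -0.0755
  θ2 = atan2(B,A) + arccos(C/0.3976) = 0.4364
rotate P by −φ3: (-0.0023, -0.0951, -0.3857)
  A=0.1823, B=-0.3857, C=(l²−L²−A²−y'²−z²)/(2L)=-0.1784
  γ=atan2(-0.3857,0.1823)=-1.1293;  ψ=arccos(-0.4182)=2.0023;  θ3=γ+ψ≈0.8730

θ₁ = 1.2218, θ₂ = 0.4364, θ₃ = 0.8730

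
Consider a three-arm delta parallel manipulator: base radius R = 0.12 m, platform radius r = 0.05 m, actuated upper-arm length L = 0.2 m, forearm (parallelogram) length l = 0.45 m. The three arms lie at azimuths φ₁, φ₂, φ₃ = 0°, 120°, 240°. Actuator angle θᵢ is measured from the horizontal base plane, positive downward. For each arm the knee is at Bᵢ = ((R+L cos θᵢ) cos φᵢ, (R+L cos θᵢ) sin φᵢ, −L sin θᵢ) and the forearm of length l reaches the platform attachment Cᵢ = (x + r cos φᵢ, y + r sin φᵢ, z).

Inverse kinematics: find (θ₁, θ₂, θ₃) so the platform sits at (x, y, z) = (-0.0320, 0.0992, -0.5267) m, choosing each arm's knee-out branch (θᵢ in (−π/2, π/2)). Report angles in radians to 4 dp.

θ₁ = 0.8726, θ₂ = 0.5237, θ₃ = 0.9598

φ1=0.0° → target in arm frame (-0.0320, 0.0992)
  e−x'=0.1020;  (l²−L²−(e−x')²−y'²−z²)/2L = -0.3379
  √(A²+B²)=0.5365;  θ1 = -1.3795+2.2521 ≈ 0.8726
arm 2 (φ=120.0°): x'=0.1019, y'=-0.0219
  e−x'=-0.0319;  (l²−L²−(e−x')²−y'²−z²)/2L = -0.2910
  √(A²+B²)=0.5277;  θ2 = -1.6313+2.1550 ≈ 0.5237
arm 3 (φ=240.0°): x'=-0.0699, y'=-0.0773
  e−x'=0.1399;  (l²−L²−(e−x')²−y'²−z²)/2L = -0.3512
  √(A²+B²)=0.5450;  θ3 = -1.3112+2.2710 ≈ 0.9598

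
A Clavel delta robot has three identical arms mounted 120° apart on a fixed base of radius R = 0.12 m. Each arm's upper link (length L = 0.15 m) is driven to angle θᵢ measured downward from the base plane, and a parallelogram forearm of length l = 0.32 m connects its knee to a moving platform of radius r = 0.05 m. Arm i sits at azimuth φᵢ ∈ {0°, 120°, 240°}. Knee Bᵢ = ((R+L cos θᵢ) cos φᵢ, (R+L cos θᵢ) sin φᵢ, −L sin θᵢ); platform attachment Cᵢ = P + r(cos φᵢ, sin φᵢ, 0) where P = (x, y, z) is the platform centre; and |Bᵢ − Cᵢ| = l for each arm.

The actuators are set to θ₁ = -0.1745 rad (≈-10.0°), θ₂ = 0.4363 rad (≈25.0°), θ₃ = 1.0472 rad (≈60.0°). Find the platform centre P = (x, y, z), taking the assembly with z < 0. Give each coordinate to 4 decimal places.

arm 1 at φ=0.0°: e+L cos θ1 = 0.2177;  O1 = (0.2177, 0.0000, 0.0260)
arm 2 at φ=120.0°: e+L cos θ2 = 0.2059;  O2 = (-0.1030, 0.1784, -0.0634)
φ3=240.0°: virtual centre (-0.0725, -0.1256, -0.1299), radius l
subtract pairs → two planes through P
[-0.6414 0.3567 -0.1789]·P = -0.0016;  [-0.5804 -0.2511 -0.3119]·P = -0.0102
det = 0.3681;  x = 0.0110+-0.4242z,  y = 0.0151+-0.2614z
quadratic in z: (1.2483)z²+(0.1154)z+(-0.0588)=0, √Δ=0.5538 → z ∈ {-0.2680, 0.1756}; z = -0.2680 (taking z<0)
x = 0.1247, y = 0.0852

(0.1247, 0.0852, -0.2680)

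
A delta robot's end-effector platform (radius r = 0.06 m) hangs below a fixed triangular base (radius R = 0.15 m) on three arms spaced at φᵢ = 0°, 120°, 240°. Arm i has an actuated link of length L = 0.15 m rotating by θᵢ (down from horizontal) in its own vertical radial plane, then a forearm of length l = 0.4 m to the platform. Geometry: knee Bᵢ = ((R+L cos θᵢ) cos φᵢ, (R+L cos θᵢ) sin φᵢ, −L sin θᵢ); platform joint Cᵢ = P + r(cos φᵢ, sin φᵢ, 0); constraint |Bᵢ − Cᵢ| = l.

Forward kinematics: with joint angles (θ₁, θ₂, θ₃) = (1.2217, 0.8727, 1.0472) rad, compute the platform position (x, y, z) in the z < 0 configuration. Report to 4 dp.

arm 1 at φ=0.0°: e+L cos θ1 = 0.1413;  centre 1 = (0.1413, 0.0000, -0.1410)
φ2=120.0°: virtual centre (-0.0932, 0.1614, -0.1149), radius l
centre 3 = (0.1650·cos240.0°, 0.1650·sin240.0°, -0.1299) = (-0.0825, -0.1429, -0.1299)
|centre ₂|²−|centre ₁|² = 0.0081;  |centre ₃|²−|centre ₁|² = 0.0043
[-0.4690 0.3229 0.0521]·P = 0.0081;  [-0.4476 -0.2858 0.0221]·P = 0.0043
det = 0.2786;  x = -0.0133+0.0790z,  y = 0.0059+-0.0465z
into |P−centre ₁|² = l²: 1.0084z² + 0.2569z + -0.1162 = 0;  Δ = 0.5347;  z = -0.4900 or 0.2352 → z<0 root = -0.4900
x = -0.0520, y = 0.0286

(-0.0520, 0.0286, -0.4900)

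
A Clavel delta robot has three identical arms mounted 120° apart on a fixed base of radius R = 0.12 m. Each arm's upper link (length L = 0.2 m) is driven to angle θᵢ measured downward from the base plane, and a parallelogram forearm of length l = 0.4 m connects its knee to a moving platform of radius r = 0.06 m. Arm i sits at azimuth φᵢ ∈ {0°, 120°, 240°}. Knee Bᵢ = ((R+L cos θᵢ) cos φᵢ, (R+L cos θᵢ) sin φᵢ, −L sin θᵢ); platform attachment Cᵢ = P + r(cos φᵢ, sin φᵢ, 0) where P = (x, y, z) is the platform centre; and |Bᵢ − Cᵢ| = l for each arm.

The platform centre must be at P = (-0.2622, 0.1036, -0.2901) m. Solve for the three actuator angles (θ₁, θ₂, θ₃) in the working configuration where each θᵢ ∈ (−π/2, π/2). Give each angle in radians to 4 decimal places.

θ₁ = 1.3088, θ₂ = -0.3492, θ₃ = 0.4362

arm 1 (φ=0.0°): x'=-0.2622, y'=0.1036
  e−x'=0.3222;  (l²−L²−(e−x')²−y'²−z²)/2L = -0.1968
  √(A²+B²)=0.4336;  θ1 = -0.7330+2.0419 ≈ 1.3088
arm 2 (φ=120.0°): x'=0.2208, y'=0.1753
  A=-0.1608, B=-0.2901, C=(l²−L²−A²−y'²−z²)/(2L)=-0.0519
  θ2 = atan2(B,A) + arccos(C/0.3317) = -0.3492
φ3=240.0° → target in arm frame (0.0414, -0.2789)
  e−x'=0.0186;  (l²−L²−(e−x')²−y'²−z²)/2L = -0.1057
  θ3 = atan2(B,A) + arccos(C/0.2907) = 0.4362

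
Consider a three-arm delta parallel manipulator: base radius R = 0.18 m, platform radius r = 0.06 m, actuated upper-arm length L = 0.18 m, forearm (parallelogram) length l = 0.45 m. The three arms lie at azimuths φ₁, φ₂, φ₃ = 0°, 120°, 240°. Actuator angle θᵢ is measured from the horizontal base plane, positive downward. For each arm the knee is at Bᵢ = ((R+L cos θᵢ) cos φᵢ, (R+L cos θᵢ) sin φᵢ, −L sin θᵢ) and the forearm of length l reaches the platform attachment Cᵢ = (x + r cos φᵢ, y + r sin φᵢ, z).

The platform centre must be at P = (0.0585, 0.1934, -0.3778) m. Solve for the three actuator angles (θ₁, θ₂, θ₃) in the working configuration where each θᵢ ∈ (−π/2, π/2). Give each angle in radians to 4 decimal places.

φ1=0.0° → target in arm frame (0.0585, 0.1934)
  A=0.0615, B=-0.3778, C=(l²−L²−A²−y'²−z²)/(2L)=-0.0384
  θ1 = atan2(B,A) + arccos(C/0.3828) = 0.2618
rotate P by −φ2: (0.1382, -0.1474, -0.3778)
  e−x'=-0.0182;  (l²−L²−(e−x')²−y'²−z²)/2L = 0.0148
  θ2 = atan2(B,A) + arccos(C/0.3782) = -0.0873
rotate P by −φ3: (-0.1967, -0.0460, -0.3778)
  A cos θ + B sin θ = C:  0.3167·cos θ + -0.3778·sin θ = -0.2085
  √(A²+B²)=0.4930;  θ3 = -0.8731+2.0076 ≈ 1.1345

θ₁ = 0.2618, θ₂ = -0.0873, θ₃ = 1.1345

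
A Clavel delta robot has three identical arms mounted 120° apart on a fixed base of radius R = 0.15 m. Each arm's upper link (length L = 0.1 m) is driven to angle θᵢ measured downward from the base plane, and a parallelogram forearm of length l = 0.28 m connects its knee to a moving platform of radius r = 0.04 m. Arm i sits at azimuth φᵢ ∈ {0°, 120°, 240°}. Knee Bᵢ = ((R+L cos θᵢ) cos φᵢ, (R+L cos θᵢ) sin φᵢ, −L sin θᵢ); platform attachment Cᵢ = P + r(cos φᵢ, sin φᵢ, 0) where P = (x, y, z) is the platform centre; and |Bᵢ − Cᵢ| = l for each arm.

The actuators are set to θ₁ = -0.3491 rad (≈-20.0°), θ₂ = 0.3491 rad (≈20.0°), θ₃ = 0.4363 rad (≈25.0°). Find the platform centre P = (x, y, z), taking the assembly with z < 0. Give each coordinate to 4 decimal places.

(0.0476, 0.0058, -0.1980)

φ1=0.0°: virtual centre (0.2040, 0.0000, 0.0342), radius l
arm 2 at φ=120.0°: e+L cos θ2 = 0.2040;  centre 2 = (-0.1020, 0.1766, -0.0342)
arm 3 at φ=240.0°: e+L cos θ3 = 0.2006;  centre 3 = (-0.1003, -0.1738, -0.0423)
|centre ₂|²−|centre ₁|² = 0.0000;  |centre ₃|²−|centre ₁|² = -0.0007
[-0.6119 0.3533 -0.1368]·P = 0.0000;  [-0.6086 -0.3475 -0.1529]·P = -0.0007
det = 0.4276;  x = 0.0006+-0.2375z,  y = 0.0011+-0.0241z
into |P−centre ₁|² = l²: 1.0570z² + 0.0281z + -0.0359 = 0;  Δ = 0.1525;  z = -0.1980 or 0.1714 → z<0 root = -0.1980
x = 0.0476, y = 0.0058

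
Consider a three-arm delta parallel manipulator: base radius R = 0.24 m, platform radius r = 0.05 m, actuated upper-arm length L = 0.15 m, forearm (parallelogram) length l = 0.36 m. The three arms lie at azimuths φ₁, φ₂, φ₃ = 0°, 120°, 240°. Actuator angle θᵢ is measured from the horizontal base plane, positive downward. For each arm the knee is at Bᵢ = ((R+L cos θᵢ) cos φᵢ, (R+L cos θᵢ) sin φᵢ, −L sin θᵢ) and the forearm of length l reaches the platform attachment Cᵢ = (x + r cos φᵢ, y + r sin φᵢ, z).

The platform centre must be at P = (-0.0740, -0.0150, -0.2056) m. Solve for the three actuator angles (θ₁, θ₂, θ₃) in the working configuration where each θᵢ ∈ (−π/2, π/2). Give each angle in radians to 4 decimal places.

φ1=0.0° → target in arm frame (-0.0740, -0.0150)
  A cos θ + B sin θ = C:  0.2640·cos θ + -0.2056·sin θ = -0.0170
  γ=atan2(-0.2056,0.2640)=-0.6617;  ψ=arccos(-0.0507)=1.6215;  θ1=γ+ψ≈0.9599
rotate P by −φ2: (0.0240, 0.0716, -0.2056)
  e−x'=0.1660;  (l²−L²−(e−x')²−y'²−z²)/2L = 0.1072
  θ2 = atan2(B,A) + arccos(C/0.2642) = 0.2616
φ3=240.0° → target in arm frame (0.0500, -0.0566)
  A=0.1400, B=-0.2056, C=(l²−L²−A²−y'²−z²)/(2L)=0.1401
  γ=atan2(-0.2056,0.1400)=-0.9729;  ψ=arccos(0.5631)=0.9726;  θ3=γ+ψ≈-0.0003

θ₁ = 0.9599, θ₂ = 0.2616, θ₃ = -0.0003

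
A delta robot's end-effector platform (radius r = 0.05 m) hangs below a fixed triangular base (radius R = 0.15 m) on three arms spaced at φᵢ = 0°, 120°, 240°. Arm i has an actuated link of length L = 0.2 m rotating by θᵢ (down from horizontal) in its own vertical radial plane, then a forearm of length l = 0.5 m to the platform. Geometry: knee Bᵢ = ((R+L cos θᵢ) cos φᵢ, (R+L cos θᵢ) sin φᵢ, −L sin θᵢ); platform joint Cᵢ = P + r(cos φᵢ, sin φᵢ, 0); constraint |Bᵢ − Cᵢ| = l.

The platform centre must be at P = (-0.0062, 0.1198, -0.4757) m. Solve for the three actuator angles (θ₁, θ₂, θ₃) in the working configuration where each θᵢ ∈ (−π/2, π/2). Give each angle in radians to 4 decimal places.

θ₁ = 0.4364, θ₂ = 0.0873, θ₃ = 0.6981

rotate P by −φ1: (-0.0062, 0.1198, -0.4757)
  A cos θ + B sin θ = C:  0.1062·cos θ + -0.4757·sin θ = -0.1048
  √(A²+B²)=0.4874;  θ1 = -1.3511+1.7875 ≈ 0.4364
arm 2 (φ=120.0°): x'=0.1068, y'=-0.0545
  A=-0.0068, B=-0.4757, C=(l²−L²−A²−y'²−z²)/(2L)=-0.0483
  θ2 = atan2(B,A) + arccos(C/0.4757) = 0.0873
φ3=240.0° → target in arm frame (-0.1006, -0.0653)
  e−x'=0.2006;  (l²−L²−(e−x')²−y'²−z²)/2L = -0.1520
  θ3 = atan2(B,A) + arccos(C/0.5163) = 0.6981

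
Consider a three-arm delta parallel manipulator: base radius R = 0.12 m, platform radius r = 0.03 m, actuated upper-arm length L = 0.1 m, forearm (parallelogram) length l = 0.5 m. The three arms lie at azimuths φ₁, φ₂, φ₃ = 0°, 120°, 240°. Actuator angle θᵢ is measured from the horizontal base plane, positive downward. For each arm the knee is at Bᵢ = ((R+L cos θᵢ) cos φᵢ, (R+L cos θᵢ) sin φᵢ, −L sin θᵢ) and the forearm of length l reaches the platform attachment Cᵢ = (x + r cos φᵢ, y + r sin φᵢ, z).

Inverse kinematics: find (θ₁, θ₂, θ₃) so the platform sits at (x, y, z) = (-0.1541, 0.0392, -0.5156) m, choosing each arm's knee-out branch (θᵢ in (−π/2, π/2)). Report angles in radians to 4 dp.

θ₁ = 1.3089, θ₂ = 0.3494, θ₃ = 0.6109

φ1=0.0° → target in arm frame (-0.1541, 0.0392)
  e−x'=0.2441;  (l²−L²−(e−x')²−y'²−z²)/2L = -0.4348
  γ=atan2(-0.5156,0.2441)=-1.1286;  ψ=arccos(-0.7622)=2.4375;  θ1=γ+ψ≈1.3089
φ2=120.0° → target in arm frame (0.1110, 0.1139)
  A cos θ + B sin θ = C:  -0.0210·cos θ + -0.5156·sin θ = -0.1962
  √(A²+B²)=0.5160;  θ2 = -1.6115+1.9609 ≈ 0.3494
rotate P by −φ3: (0.0431, -0.1531, -0.5156)
  A=0.0469, B=-0.5156, C=(l²−L²−A²−y'²−z²)/(2L)=-0.2573
  θ3 = atan2(B,A) + arccos(C/0.5177) = 0.6109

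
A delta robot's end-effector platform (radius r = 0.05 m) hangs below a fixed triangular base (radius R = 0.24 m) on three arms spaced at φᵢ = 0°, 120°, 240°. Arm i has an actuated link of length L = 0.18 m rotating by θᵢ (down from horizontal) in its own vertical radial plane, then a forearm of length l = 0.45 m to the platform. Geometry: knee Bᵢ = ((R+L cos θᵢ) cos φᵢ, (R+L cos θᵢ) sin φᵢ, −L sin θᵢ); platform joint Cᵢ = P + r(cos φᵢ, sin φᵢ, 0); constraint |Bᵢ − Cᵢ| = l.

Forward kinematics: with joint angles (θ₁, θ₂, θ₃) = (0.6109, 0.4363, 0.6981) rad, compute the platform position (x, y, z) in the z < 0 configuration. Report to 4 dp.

(-0.0061, 0.0343, -0.3919)

S1 = (0.3374·cos0.0°, 0.3374·sin0.0°, -0.1032) = (0.3374, 0.0000, -0.1032)
S2 = (0.3531·cos120.0°, 0.3531·sin120.0°, -0.0761) = (-0.1766, 0.3058, -0.0761)
arm 3 at φ=240.0°: ρ3 = 0.3279;  S3 = (-0.1639, -0.2840, -0.1157)
|S₂|²−|S₁|² = 0.0060;  |S₃|²−|S₁|² = -0.0036
plane₁₂: -1.0280x+0.6117y+0.0544z = 0.0060
Cramer: x(z) = -0.0010+0.0131z;  y(z) = 0.0081-0.0669z
into |P−S₁|² = l²: 1.0046z² + 0.1966z + -0.0772 = 0;  Δ = 0.3491;  z = -0.3919 or 0.1962 → z<0 root = -0.3919
x = -0.0061, y = 0.0343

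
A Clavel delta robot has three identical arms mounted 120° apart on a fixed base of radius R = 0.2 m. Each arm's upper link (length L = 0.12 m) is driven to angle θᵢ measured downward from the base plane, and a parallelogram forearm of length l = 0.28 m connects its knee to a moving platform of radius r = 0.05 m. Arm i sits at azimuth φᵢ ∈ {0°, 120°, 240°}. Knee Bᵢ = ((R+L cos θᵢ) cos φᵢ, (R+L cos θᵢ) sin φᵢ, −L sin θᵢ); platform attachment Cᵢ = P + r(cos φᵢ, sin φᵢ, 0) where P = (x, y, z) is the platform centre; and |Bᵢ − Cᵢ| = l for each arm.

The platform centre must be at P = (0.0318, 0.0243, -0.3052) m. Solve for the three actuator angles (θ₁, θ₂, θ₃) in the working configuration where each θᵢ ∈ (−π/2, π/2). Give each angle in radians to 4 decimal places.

rotate P by −φ1: (0.0318, 0.0243, -0.3052)
  A cos θ + B sin θ = C:  0.1182·cos θ + -0.3052·sin θ = -0.1821
  γ=atan2(-0.3052,0.1182)=-1.2013;  ψ=arccos(-0.5564)=2.1609;  θ1=γ+ψ≈0.9596
rotate P by −φ2: (0.0051, -0.0397, -0.3052)
  A=0.1449, B=-0.3052, C=(l²−L²−A²−y'²−z²)/(2L)=-0.2154
  γ=atan2(-0.3052,0.1449)=-1.1277;  ψ=arccos(-0.6377)=2.2623;  θ2=γ+ψ≈1.1347
φ3=240.0° → target in arm frame (-0.0369, 0.0154)
  e−x'=0.1869;  (l²−L²−(e−x')²−y'²−z²)/2L = -0.2681
  θ3 = atan2(B,A) + arccos(C/0.3579) = 1.3961

θ₁ = 0.9596, θ₂ = 1.1347, θ₃ = 1.3961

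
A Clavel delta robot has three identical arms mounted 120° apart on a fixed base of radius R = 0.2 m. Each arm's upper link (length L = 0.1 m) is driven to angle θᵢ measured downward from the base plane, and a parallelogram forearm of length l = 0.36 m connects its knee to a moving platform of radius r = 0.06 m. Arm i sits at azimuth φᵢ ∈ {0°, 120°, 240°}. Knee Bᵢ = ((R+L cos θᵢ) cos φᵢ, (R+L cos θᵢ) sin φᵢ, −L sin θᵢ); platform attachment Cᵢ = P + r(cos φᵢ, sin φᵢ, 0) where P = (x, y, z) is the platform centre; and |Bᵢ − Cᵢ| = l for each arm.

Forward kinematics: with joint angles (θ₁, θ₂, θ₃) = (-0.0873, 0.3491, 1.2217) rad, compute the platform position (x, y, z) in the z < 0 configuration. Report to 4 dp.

(0.0861, 0.0827, -0.3062)

φ1=0.0°: virtual centre (0.2396, 0.0000, 0.0087), radius l
O2 = (0.2340·cos120.0°, 0.2340·sin120.0°, -0.0342) = (-0.1170, 0.2026, -0.0342)
φ3=240.0°: virtual centre (-0.0871, -0.1509, -0.0940), radius l
|O₂|²−|O₁|² = -0.0016;  |O₃|²−|O₁|² = -0.0183
linear system: -0.7132x+0.4052y = -0.0016−-0.0858z; -0.6534x+-0.3017y = -0.0183−-0.2054z
det = 0.4800;  x = 0.0165+-0.2274z,  y = 0.0251+-0.1883z
quadratic in z: (1.0871)z²+(0.0746)z+(-0.0791)=0, √Δ=0.5912 → z ∈ {-0.3062, 0.2376}; z = -0.3062 (taking z<0)
x = 0.0861, y = 0.0827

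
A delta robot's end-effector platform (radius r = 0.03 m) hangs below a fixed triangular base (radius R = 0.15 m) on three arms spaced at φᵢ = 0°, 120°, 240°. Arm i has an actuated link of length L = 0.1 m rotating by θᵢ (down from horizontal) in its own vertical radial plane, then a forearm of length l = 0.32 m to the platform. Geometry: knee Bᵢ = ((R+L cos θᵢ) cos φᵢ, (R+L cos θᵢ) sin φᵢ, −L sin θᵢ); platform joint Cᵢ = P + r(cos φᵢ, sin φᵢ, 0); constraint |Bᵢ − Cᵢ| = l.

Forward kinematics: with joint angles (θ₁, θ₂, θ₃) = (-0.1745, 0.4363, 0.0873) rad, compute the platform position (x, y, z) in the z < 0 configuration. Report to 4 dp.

(0.0334, -0.0251, -0.2425)

arm 1 at φ=0.0°: e+L cos θ1 = 0.2185;  O1 = (0.2185, 0.0000, 0.0174)
arm 2 at φ=120.0°: e+L cos θ2 = 0.2106;  O2 = (-0.1053, 0.1824, -0.0423)
O3 = (0.2196·cos240.0°, 0.2196·sin240.0°, -0.0087) = (-0.1098, -0.1902, -0.0087)
subtract pairs → two planes through P
plane₁₂: -0.6476x+0.3648y+-0.1192z = -0.0019
det = 0.4859;  x = 0.0013+-0.1325z,  y = -0.0029+0.0916z
into |P−O₁|² = l²: 1.0260z² + 0.0223z + -0.0549 = 0;  Δ = 0.2258;  z = -0.2425 or 0.2207 → z<0 root = -0.2425
x = 0.0334, y = -0.0251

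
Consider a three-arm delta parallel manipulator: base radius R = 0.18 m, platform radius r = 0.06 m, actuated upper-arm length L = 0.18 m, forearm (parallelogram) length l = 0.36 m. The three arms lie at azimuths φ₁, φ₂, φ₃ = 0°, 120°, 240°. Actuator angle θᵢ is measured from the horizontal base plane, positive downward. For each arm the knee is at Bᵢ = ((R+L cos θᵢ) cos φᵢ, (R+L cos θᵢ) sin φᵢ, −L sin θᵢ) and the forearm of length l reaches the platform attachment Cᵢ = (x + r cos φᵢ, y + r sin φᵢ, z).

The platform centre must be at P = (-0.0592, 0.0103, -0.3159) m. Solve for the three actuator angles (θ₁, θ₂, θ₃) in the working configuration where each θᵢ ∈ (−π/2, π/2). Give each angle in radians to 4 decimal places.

φ1=0.0° → target in arm frame (-0.0592, 0.0103)
  A cos θ + B sin θ = C:  0.1792·cos θ + -0.3159·sin θ = -0.0967
  γ=atan2(-0.3159,0.1792)=-1.0548;  ψ=arccos(-0.2662)=1.8403;  θ1=γ+ψ≈0.7855
rotate P by −φ2: (0.0385, 0.0461, -0.3159)
  A=0.0815, B=-0.3159, C=(l²−L²−A²−y'²−z²)/(2L)=-0.0316
  γ=atan2(-0.3159,0.0815)=-1.3184;  ψ=arccos(-0.0967)=1.6677;  θ2=γ+ψ≈0.3493
arm 3 (φ=240.0°): x'=0.0207, y'=-0.0564
  A cos θ + B sin θ = C:  0.0993·cos θ + -0.3159·sin θ = -0.0434
  θ3 = atan2(B,A) + arccos(C/0.3311) = 0.4362

θ₁ = 0.7855, θ₂ = 0.3493, θ₃ = 0.4362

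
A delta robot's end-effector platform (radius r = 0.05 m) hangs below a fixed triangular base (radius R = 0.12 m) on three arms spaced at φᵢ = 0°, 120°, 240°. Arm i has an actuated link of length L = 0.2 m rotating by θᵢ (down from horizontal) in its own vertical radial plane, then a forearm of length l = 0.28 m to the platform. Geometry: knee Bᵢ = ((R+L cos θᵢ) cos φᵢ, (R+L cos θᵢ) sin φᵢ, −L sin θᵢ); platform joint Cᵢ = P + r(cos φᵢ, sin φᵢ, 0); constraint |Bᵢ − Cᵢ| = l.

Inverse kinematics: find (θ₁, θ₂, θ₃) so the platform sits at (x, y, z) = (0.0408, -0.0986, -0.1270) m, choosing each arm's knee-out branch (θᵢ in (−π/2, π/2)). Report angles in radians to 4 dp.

arm 1 (φ=0.0°): x'=0.0408, y'=-0.0986
  A=0.0292, B=-0.1270, C=(l²−L²−A²−y'²−z²)/(2L)=0.0292
  √(A²+B²)=0.1303;  θ1 = -1.3448+1.3445 ≈ -0.0003
rotate P by −φ2: (-0.1058, 0.0140, -0.1270)
  A=0.1758, B=-0.1270, C=(l²−L²−A²−y'²−z²)/(2L)=-0.0221
  θ2 = atan2(B,A) + arccos(C/0.2169) = 1.0471
arm 3 (φ=240.0°): x'=0.0650, y'=0.0846
  e−x'=0.0050;  (l²−L²−(e−x')²−y'²−z²)/2L = 0.0377
  θ3 = atan2(B,A) + arccos(C/0.1271) = -0.2618

θ₁ = -0.0003, θ₂ = 1.0471, θ₃ = -0.2618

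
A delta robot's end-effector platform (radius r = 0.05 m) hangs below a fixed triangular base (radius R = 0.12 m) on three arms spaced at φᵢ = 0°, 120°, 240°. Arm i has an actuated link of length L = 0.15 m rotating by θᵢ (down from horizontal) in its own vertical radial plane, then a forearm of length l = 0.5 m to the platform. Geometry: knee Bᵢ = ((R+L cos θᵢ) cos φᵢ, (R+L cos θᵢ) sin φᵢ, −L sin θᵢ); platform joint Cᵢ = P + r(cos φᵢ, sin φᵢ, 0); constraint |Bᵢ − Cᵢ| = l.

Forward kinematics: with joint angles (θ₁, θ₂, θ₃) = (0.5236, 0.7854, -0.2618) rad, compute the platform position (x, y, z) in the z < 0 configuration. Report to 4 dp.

φ1=0.0°: virtual centre (0.1999, 0.0000, -0.0750), radius l
S2 = (0.1761·cos120.0°, 0.1761·sin120.0°, -0.1061) = (-0.0880, 0.1525, -0.1061)
S3 = (0.2149·cos240.0°, 0.2149·sin240.0°, 0.0388) = (-0.1074, -0.1861, 0.0388)
eliminate P² terms by subtracting sphere 1 from 2 and 3
[-0.5759 0.3050 -0.0621]·P = -0.0033;  [-0.6147 -0.3722 0.2276]·P = 0.0021
Cramer: x(z) = 0.0015+0.1152z;  y(z) = -0.0081+0.4213z
quadratic in z: (1.1908)z²+(0.0974)z+(-0.2049)=0, √Δ=0.9928 → z ∈ {-0.4578, 0.3760}; z = -0.4578 (taking z<0)
x = -0.0512, y = -0.2010

(-0.0512, -0.2010, -0.4578)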